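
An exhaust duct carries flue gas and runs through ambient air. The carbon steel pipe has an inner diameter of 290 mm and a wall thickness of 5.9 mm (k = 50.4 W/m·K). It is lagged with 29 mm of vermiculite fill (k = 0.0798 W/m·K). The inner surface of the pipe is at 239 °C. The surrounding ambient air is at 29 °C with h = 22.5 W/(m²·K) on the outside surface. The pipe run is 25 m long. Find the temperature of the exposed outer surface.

Radial resistances (cylindrical: R_cond = ln(r_o/r_i)/(2πkL), R_conv = 1/(h·2πrL)):
R_carbon steel pipe wall = ln(150.9/145)/(2π×50.4×25) = 5.038×10^-6 K/W
R_vermiculite fill = ln(179.9/150.9)/(2π×0.0798×25) = 0.01402 K/W
R_outer film = 1/(h_o·2πr_oL) = 1/(22.5×2π×0.1799×25) = 0.001573 K/W
R_total = 0.0156 K/W
Q = ΔT/R_total = 210/0.0156
Q = 13500 W
T_interface = T_inner − Q·ΣR(inner→interface) = 239 − 13500×0.01403

T ≈ 50.2 °C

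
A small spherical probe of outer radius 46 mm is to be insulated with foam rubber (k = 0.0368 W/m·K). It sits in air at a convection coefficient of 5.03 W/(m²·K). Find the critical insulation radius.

r_cr ≈ 14.6 mm

For a sphere r_cr = 2k/h = 2×0.0368/5.03
r_cr = 14.6 mm; since the bare radius (46 mm) is above r_cr, any added insulation will reduce heat loss.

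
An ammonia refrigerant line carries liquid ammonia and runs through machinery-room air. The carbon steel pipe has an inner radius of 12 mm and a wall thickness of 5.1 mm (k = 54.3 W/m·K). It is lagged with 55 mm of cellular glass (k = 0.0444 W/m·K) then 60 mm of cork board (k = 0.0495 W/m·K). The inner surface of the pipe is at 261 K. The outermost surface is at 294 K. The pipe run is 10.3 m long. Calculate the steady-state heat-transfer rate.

For a radial system each layer contributes R = ln(r_out/r_in)/(2πkL); films add R = 1/(hA).
R_carbon steel pipe wall = ln(17.1/12)/(2π×54.3×10.3) = 1.008×10^-4 K/W
R_cellular glass = ln(72.1/17.1)/(2π×0.0444×10.3) = 0.5008 K/W
R_cork board = ln(132.1/72.1)/(2π×0.0495×10.3) = 0.189 K/W
R_total = 0.6899 K/W
Q = ΔT/R_total = 33/0.6899

Q ≈ 47.8 W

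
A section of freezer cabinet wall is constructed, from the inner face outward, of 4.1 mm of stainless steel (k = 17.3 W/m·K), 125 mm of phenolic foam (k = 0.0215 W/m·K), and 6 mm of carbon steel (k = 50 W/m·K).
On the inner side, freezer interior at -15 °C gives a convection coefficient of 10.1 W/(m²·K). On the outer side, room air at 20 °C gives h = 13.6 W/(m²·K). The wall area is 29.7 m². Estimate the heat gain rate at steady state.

Model the wall as resistances in series:
R_inner film = 1/(h_i·A) = 1/(10.1×29.7) = 0.003334 K/W
R_stainless steel = L/(kA) = 0.0041/(17.3×29.7) = 7.98×10^-6 K/W
R_phenolic foam = L/(kA) = 0.125/(0.0215×29.7) = 0.1958 K/W
R_carbon steel = L/(kA) = 0.006/(50×29.7) = 4.04×10^-6 K/W
R_outer film = 1/(h_o·A) = 1/(13.6×29.7) = 0.002476 K/W
R_total = 0.2016 K/W
Q = ΔT / R_total = 35 / 0.2016

Q ≈ 174 W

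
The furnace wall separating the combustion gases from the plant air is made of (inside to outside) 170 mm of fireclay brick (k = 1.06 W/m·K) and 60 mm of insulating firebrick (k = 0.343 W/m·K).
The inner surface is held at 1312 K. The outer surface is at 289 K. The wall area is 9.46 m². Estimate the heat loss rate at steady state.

Thermal resistances in series:
R_fireclay brick = L/(kA) = 0.17/(1.06×9.46) = 0.01695 K/W
R_insulating firebrick = L/(kA) = 0.06/(0.343×9.46) = 0.01849 K/W
R_total = 0.03544 K/W
Q = ΔT / R_total = 1023 / 0.03544

Q ≈ 28900 W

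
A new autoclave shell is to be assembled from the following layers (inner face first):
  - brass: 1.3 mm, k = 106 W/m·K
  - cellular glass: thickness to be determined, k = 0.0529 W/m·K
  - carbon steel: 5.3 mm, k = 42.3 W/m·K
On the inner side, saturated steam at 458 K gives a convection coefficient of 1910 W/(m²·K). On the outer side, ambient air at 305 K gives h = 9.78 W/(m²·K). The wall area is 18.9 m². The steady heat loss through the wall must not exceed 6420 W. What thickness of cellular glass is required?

L ≈ 18.4 mm

Thermal resistances in series:
R_inner film = 1/(h_i·A) = 1/(1910×18.9) = 2.77×10^-5 K/W
R_brass = L/(kA) = 0.0013/(106×18.9) = 6.489×10^-7 K/W
R_carbon steel = L/(kA) = 0.0053/(42.3×18.9) = 6.629×10^-6 K/W
R_outer film = 1/(h_o·A) = 1/(9.78×18.9) = 0.00541 K/W
Sum of the known resistances R_other = 0.005445 K/W
Required total resistance R_tot = ΔT/Q_allow = 153/6420 = 0.02383 K/W
R_cellular glass = R_tot − R_other = 0.01839 K/W
L = R·k·A = 0.01839×0.0529×18.9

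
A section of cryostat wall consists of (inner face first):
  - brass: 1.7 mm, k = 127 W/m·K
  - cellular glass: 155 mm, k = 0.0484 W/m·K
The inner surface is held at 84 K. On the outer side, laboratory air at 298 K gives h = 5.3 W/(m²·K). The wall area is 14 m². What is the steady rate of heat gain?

Using the resistance-network approach (series):
R_brass = L/(kA) = 0.0017/(127×14) = 9.561×10^-7 K/W
R_cellular glass = L/(kA) = 0.155/(0.0484×14) = 0.2287 K/W
R_outer film = 1/(h_o·A) = 1/(5.3×14) = 0.01348 K/W
R_total = 0.2422 K/W
Q = ΔT / R_total = 214 / 0.2422

Q ≈ 883 W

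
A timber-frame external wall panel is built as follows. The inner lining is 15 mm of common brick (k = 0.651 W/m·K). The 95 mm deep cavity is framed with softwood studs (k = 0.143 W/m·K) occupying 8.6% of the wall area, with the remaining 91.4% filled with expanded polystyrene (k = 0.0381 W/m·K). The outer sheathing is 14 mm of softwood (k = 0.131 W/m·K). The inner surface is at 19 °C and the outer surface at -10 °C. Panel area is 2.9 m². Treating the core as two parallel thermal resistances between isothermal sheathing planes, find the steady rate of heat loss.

Sheathing layers in series; stud and cavity paths in parallel between them.
R_inner = 0.015/(0.651×2.9) = 0.007945 K/W
R_stud  = 0.095/(0.143×0.086×2.9) = 2.664 K/W
R_cav   = 0.095/(0.0381×0.914×2.9) = 0.9407 K/W
1/R_core = 1/R_stud + 1/R_cav → R_core = 0.6952 K/W
R_outer = 0.014/(0.131×2.9) = 0.03685 K/W
R_total = 0.74 K/W
Q = ΔT/R_total = 29/0.74

Q ≈ 39.2 W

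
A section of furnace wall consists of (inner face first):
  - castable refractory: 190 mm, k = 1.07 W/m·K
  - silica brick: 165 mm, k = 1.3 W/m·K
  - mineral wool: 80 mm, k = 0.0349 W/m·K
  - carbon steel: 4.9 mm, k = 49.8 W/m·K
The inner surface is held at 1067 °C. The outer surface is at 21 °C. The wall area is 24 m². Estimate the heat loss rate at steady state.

Q ≈ 9670 W

Using the resistance-network approach (series):
R_castable refractory = L/(kA) = 0.19/(1.07×24) = 0.007399 K/W
R_silica brick = L/(kA) = 0.165/(1.3×24) = 0.005288 K/W
R_mineral wool = L/(kA) = 0.08/(0.0349×24) = 0.09551 K/W
R_carbon steel = L/(kA) = 0.0049/(49.8×24) = 4.1×10^-6 K/W
R_total = 0.1082 K/W
Q = ΔT / R_total = 1046 / 0.1082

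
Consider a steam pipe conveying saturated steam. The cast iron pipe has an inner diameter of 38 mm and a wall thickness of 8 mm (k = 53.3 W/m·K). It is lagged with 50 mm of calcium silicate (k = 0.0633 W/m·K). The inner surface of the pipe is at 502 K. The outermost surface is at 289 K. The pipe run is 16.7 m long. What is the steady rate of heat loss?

Q ≈ 1350 W

Radial resistances (cylindrical: R_cond = ln(r_o/r_i)/(2πkL), R_conv = 1/(h·2πrL)):
R_cast iron pipe wall = ln(27/19)/(2π×53.3×16.7) = 6.283×10^-5 K/W
R_calcium silicate = ln(77/27)/(2π×0.0633×16.7) = 0.1578 K/W
R_total = 0.1578 K/W
Q = ΔT/R_total = 213/0.1578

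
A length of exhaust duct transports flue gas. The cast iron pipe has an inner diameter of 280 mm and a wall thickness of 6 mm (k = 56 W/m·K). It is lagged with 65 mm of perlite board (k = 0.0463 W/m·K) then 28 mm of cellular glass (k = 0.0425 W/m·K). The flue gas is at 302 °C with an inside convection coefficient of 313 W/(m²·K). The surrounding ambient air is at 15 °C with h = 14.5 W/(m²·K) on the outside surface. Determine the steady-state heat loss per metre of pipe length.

q′ ≈ 161 W/m

Per-layer cylindrical resistances, series-summed:
R_inner film = 1/(h_i·2πr₁L) = 1/(313×2π×0.14×1) = 0.003632 K/W
R_cast iron pipe wall = ln(146/140)/(2π×56×1) = 1.193×10^-4 K/W
R_perlite board = ln(211/146)/(2π×0.0463×1) = 1.266 K/W
R_cellular glass = ln(239/211)/(2π×0.0425×1) = 0.4666 K/W
R_outer film = 1/(h_o·2πr_oL) = 1/(14.5×2π×0.239×1) = 0.04593 K/W
R_total = 1.782 K/W
Q = ΔT/R_total = 287/1.782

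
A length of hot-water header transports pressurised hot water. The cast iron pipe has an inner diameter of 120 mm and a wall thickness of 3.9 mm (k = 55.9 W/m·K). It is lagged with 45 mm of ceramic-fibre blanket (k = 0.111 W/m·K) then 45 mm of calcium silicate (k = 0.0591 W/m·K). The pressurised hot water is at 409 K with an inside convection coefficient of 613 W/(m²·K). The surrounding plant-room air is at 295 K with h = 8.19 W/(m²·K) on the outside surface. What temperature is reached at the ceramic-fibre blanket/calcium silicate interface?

Cylindrical conduction, so R = ln(r₂/r₁)/(2πkL) per layer, in series:
R_inner film = 1/(h_i·2πr₁L) = 1/(613×2π×0.06×1) = 0.004327 K/W
R_cast iron pipe wall = ln(63.9/60)/(2π×55.9×1) = 1.793×10^-4 K/W
R_ceramic-fibre blanket = ln(108.9/63.9)/(2π×0.111×1) = 0.7644 K/W
R_calcium silicate = ln(153.9/108.9)/(2π×0.0591×1) = 0.9314 K/W
R_outer film = 1/(h_o·2πr_oL) = 1/(8.19×2π×0.1539×1) = 0.1263 K/W
R_total = 1.827 K/W
Q = ΔT/R_total = 114/1.827
Q = 62.4 W/m
T_interface = T_inner − Q·ΣR(inner→interface) = 409 − 62.4×0.7689

T ≈ 361 K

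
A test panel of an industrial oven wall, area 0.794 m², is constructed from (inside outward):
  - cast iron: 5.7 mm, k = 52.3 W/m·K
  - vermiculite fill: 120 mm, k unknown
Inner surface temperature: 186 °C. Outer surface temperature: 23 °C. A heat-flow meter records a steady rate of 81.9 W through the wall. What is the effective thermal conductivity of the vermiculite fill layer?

Thermal resistances in series:
R_cast iron = L/(kA) = 0.0057/(52.3×0.794) = 1.373×10^-4 K/W
Sum of known resistances R_other = 1.373×10^-4 K/W
Total R = ΔT/Q = 163/81.9 = 1.99 K/W
R_vermiculite fill = R_total − R_other = 1.99 K/W
k = L/(R·A) = 0.12/(1.99×0.794)

k ≈ 0.0759 W/(m·K)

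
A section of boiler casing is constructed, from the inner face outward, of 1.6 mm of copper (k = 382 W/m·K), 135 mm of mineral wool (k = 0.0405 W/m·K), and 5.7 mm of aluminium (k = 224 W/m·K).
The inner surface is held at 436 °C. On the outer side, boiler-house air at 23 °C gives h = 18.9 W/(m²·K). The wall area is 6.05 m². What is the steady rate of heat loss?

Q ≈ 738 W

Treating each layer as a thermal resistance in series:
R_copper = L/(kA) = 0.0016/(382×6.05) = 6.923×10^-7 K/W
R_mineral wool = L/(kA) = 0.135/(0.0405×6.05) = 0.551 K/W
R_aluminium = L/(kA) = 0.0057/(224×6.05) = 4.206×10^-6 K/W
R_outer film = 1/(h_o·A) = 1/(18.9×6.05) = 0.008745 K/W
R_total = 0.5597 K/W
Q = ΔT / R_total = 413 / 0.5597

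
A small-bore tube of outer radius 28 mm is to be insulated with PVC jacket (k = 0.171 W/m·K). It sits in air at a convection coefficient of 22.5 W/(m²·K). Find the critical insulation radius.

r_cr ≈ 7.6 mm

For a cylinder r_cr = k/h = 0.171/22.5
r_cr = 7.6 mm; since the bare radius (28 mm) is above r_cr, any added insulation will reduce heat loss.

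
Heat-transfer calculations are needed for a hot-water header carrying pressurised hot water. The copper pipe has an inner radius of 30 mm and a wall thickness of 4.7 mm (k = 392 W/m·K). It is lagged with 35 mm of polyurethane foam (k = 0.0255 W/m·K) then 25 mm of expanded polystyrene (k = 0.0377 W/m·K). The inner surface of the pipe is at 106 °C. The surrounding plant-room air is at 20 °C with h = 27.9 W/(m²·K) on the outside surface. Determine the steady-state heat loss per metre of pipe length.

q′ ≈ 15.1 W/m

Treating each annulus and film as a series resistance:
R_copper pipe wall = ln(34.7/30)/(2π×392×1) = 5.909×10^-5 K/W
R_polyurethane foam = ln(69.7/34.7)/(2π×0.0255×1) = 4.353 K/W
R_expanded polystyrene = ln(94.7/69.7)/(2π×0.0377×1) = 1.294 K/W
R_outer film = 1/(h_o·2πr_oL) = 1/(27.9×2π×0.0947×1) = 0.06024 K/W
R_total = 5.707 K/W
Q = ΔT/R_total = 86/5.707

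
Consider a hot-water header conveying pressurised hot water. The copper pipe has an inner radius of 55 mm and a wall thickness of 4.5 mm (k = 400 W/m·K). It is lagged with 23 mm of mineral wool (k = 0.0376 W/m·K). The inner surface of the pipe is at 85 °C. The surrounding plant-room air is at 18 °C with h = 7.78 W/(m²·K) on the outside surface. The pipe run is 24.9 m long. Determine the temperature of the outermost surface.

T ≈ 28.2 °C

For a radial system each layer contributes R = ln(r_out/r_in)/(2πkL); films add R = 1/(hA).
R_copper pipe wall = ln(59.5/55)/(2π×400×24.9) = 1.257×10^-6 K/W
R_mineral wool = ln(82.5/59.5)/(2π×0.0376×24.9) = 0.05556 K/W
R_outer film = 1/(h_o·2πr_oL) = 1/(7.78×2π×0.0825×24.9) = 0.009958 K/W
R_total = 0.06552 K/W
Q = ΔT/R_total = 67/0.06552
Q = 1020 W
T_interface = T_inner − Q·ΣR(inner→interface) = 85 − 1020×0.05556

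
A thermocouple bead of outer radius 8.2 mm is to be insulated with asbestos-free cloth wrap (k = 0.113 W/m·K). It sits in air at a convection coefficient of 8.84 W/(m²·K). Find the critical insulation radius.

r_cr ≈ 25.6 mm

For a sphere r_cr = 2k/h = 2×0.113/8.84
r_cr = 25.6 mm; since the bare radius (8.2 mm) is below r_cr, adding a thin layer of insulation will *increase* heat loss.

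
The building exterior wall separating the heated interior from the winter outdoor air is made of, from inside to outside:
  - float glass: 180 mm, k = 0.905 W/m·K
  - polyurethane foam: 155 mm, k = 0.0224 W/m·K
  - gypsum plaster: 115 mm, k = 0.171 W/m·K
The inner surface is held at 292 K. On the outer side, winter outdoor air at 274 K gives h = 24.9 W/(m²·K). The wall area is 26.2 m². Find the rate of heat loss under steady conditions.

Using the resistance-network approach (series):
R_float glass = L/(kA) = 0.18/(0.905×26.2) = 0.007591 K/W
R_polyurethane foam = L/(kA) = 0.155/(0.0224×26.2) = 0.2641 K/W
R_gypsum plaster = L/(kA) = 0.115/(0.171×26.2) = 0.02567 K/W
R_outer film = 1/(h_o·A) = 1/(24.9×26.2) = 0.001533 K/W
R_total = 0.2989 K/W
Q = ΔT / R_total = 18 / 0.2989

Q ≈ 60.2 W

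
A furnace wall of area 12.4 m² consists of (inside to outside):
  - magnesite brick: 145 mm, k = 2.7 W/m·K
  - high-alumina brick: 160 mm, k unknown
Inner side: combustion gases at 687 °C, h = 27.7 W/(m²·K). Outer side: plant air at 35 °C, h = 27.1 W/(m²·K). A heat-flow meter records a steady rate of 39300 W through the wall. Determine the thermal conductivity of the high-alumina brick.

Thermal resistances in series:
R_inner film = 1/(h_i·A) = 1/(27.7×12.4) = 0.002911 K/W
R_magnesite brick = L/(kA) = 0.145/(2.7×12.4) = 0.004331 K/W
R_outer film = 1/(h_o·A) = 1/(27.1×12.4) = 0.002976 K/W
Sum of known resistances R_other = 0.01022 K/W
Total R = ΔT/Q = 652/39300 = 0.01659 K/W
R_high-alumina brick = R_total − R_other = 0.006372 K/W
k = L/(R·A) = 0.16/(0.006372×12.4)

k ≈ 2.02 W/(m·K)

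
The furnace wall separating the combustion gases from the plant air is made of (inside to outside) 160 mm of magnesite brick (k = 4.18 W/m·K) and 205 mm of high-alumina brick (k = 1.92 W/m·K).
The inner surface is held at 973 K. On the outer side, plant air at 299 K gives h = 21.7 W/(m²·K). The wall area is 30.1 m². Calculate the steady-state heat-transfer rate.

Q ≈ 106000 W

Treating each layer as a thermal resistance in series:
R_magnesite brick = L/(kA) = 0.16/(4.18×30.1) = 0.001272 K/W
R_high-alumina brick = L/(kA) = 0.205/(1.92×30.1) = 0.003547 K/W
R_outer film = 1/(h_o·A) = 1/(21.7×30.1) = 0.001531 K/W
R_total = 0.00635 K/W
Q = ΔT / R_total = 674 / 0.00635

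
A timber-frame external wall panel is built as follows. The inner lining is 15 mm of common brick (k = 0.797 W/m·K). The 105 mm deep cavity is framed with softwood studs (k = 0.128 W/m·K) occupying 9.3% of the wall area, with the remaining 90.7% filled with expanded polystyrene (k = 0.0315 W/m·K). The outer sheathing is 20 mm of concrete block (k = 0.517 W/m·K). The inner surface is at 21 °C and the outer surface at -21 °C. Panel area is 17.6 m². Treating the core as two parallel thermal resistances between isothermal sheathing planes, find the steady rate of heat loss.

Sheathing layers in series; stud and cavity paths in parallel between them.
R_inner = 0.015/(0.797×17.6) = 0.001069 K/W
R_stud  = 0.105/(0.128×0.093×17.6) = 0.5012 K/W
R_cav   = 0.105/(0.0315×0.907×17.6) = 0.2088 K/W
1/R_core = 1/R_stud + 1/R_cav → R_core = 0.1474 K/W
R_outer = 0.02/(0.517×17.6) = 0.002198 K/W
R_total = 0.1507 K/W
Q = ΔT/R_total = 42/0.1507

Q ≈ 279 W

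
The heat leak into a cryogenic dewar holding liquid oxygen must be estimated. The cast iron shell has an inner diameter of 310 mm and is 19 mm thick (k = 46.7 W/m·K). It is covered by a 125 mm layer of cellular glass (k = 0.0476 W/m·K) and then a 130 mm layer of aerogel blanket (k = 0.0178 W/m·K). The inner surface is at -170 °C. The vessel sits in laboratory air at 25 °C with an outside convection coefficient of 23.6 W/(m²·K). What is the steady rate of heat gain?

Q ≈ 22.8 W

Each spherical layer contributes R = (1/r_i − 1/r_o)/(4πk):
R_cast iron shell = (1/0.155 − 1/0.174)/(4π×46.7) = 0.0012 K/W
R_cellular glass = (1/0.174 − 1/0.299)/(4π×0.0476) = 4.017 K/W
R_aerogel blanket = (1/0.299 − 1/0.429)/(4π×0.0178) = 4.531 K/W
R_outer film = 1/(h·4πr_o²) = 1/(23.6×4π×0.429²) = 0.01832 K/W
R_total = 8.567 K/W
Q = ΔT/R_total = 195/8.567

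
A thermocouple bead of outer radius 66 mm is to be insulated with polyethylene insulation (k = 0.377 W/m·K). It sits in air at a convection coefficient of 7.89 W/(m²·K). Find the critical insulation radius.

r_cr ≈ 95.6 mm

For a sphere r_cr = 2k/h = 2×0.377/7.89
r_cr = 95.6 mm; since the bare radius (66 mm) is below r_cr, adding a thin layer of insulation will *increase* heat loss.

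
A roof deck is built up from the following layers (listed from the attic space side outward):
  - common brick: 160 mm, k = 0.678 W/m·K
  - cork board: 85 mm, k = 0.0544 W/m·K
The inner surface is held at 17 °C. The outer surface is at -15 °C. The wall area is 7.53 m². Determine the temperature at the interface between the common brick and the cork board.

Thermal resistances in series:
R_common brick = L/(kA) = 0.16/(0.678×7.53) = 0.03134 K/W
R_cork board = L/(kA) = 0.085/(0.0544×7.53) = 0.2075 K/W
R_total = 0.2388 K/W;  Q = ΔT/R_total = 32/0.2388 = 134 W
T_interface = T_inner − Q·ΣR(inner→interface) = 17 − 134×0.03134

T ≈ 12.8 °C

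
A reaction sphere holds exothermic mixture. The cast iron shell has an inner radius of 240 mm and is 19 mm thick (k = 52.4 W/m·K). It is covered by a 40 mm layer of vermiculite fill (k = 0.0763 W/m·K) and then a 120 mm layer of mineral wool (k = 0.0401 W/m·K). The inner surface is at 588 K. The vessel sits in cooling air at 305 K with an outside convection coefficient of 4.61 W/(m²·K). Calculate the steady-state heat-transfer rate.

Q ≈ 111 W

Spherical conduction: R = (1/r_in − 1/r_out)/(4πk) per layer; series-sum.
R_cast iron shell = (1/0.24 − 1/0.259)/(4π×52.4) = 4.642×10^-4 K/W
R_vermiculite fill = (1/0.259 − 1/0.299)/(4π×0.0763) = 0.5387 K/W
R_mineral wool = (1/0.299 − 1/0.419)/(4π×0.0401) = 1.901 K/W
R_outer film = 1/(h·4πr_o²) = 1/(4.61×4π×0.419²) = 0.09832 K/W
R_total = 2.538 K/W
Q = ΔT/R_total = 283/2.538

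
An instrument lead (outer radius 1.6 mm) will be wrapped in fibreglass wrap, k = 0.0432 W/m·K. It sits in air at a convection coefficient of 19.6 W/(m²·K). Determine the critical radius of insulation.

r_cr ≈ 2.2 mm

For a cylinder r_cr = k/h = 0.0432/19.6
r_cr = 2.2 mm; since the bare radius (1.6 mm) is below r_cr, adding a thin layer of insulation will *increase* heat loss.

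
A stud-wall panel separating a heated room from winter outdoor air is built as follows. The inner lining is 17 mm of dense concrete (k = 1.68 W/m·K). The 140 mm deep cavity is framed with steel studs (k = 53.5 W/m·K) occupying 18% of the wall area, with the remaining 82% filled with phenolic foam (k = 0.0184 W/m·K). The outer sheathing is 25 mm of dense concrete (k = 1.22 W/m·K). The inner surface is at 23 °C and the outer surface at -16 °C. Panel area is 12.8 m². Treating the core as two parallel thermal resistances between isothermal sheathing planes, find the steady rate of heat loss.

Sheathing layers in series; stud and cavity paths in parallel between them.
R_inner = 0.017/(1.68×12.8) = 7.906×10^-4 K/W
R_stud  = 0.14/(53.5×0.18×12.8) = 0.001136 K/W
R_cav   = 0.14/(0.0184×0.82×12.8) = 0.7249 K/W
1/R_core = 1/R_stud + 1/R_cav → R_core = 0.001134 K/W
R_outer = 0.025/(1.22×12.8) = 0.001601 K/W
R_total = 0.003525 K/W
Q = ΔT/R_total = 39/0.003525

Q ≈ 11100 W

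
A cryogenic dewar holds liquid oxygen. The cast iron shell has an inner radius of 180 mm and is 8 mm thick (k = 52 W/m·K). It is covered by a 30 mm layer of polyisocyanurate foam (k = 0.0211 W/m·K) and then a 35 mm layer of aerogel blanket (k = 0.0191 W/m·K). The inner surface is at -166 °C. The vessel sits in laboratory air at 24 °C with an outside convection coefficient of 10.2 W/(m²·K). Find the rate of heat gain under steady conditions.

Each spherical layer contributes R = (1/r_i − 1/r_o)/(4πk):
R_cast iron shell = (1/0.18 − 1/0.188)/(4π×52) = 3.618×10^-4 K/W
R_polyisocyanurate foam = (1/0.188 − 1/0.218)/(4π×0.0211) = 2.761 K/W
R_aerogel blanket = (1/0.218 − 1/0.253)/(4π×0.0191) = 2.644 K/W
R_outer film = 1/(h·4πr_o²) = 1/(10.2×4π×0.253²) = 0.1219 K/W
R_total = 5.527 K/W
Q = ΔT/R_total = 190/5.527

Q ≈ 34.4 W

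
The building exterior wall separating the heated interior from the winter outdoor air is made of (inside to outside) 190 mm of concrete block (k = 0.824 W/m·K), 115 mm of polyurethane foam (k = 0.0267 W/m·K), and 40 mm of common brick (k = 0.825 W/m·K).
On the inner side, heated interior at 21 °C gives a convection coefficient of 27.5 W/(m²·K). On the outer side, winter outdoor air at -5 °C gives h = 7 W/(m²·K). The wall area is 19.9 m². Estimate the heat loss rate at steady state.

Q ≈ 109 W

Treating each layer as a thermal resistance in series:
R_inner film = 1/(h_i·A) = 1/(27.5×19.9) = 0.001827 K/W
R_concrete block = L/(kA) = 0.19/(0.824×19.9) = 0.01159 K/W
R_polyurethane foam = L/(kA) = 0.115/(0.0267×19.9) = 0.2164 K/W
R_common brick = L/(kA) = 0.04/(0.825×19.9) = 0.002436 K/W
R_outer film = 1/(h_o·A) = 1/(7×19.9) = 0.007179 K/W
R_total = 0.2395 K/W
Q = ΔT / R_total = 26 / 0.2395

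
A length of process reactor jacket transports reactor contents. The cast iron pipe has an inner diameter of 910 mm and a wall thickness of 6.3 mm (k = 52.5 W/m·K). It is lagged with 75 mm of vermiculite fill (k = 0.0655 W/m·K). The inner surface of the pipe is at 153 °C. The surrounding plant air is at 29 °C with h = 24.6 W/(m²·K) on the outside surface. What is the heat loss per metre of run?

q′ ≈ 328 W/m

For a radial system each layer contributes R = ln(r_out/r_in)/(2πkL); films add R = 1/(hA).
R_cast iron pipe wall = ln(461.3/455)/(2π×52.5×1) = 4.169×10^-5 K/W
R_vermiculite fill = ln(536.3/461.3)/(2π×0.0655×1) = 0.366 K/W
R_outer film = 1/(h_o·2πr_oL) = 1/(24.6×2π×0.5363×1) = 0.01206 K/W
R_total = 0.3781 K/W
Q = ΔT/R_total = 124/0.3781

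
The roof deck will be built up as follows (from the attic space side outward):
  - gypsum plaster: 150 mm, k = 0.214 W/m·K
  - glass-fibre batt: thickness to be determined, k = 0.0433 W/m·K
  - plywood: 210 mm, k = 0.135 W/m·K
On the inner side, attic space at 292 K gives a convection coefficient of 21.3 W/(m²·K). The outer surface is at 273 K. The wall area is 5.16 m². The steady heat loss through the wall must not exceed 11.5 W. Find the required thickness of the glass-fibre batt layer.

L ≈ 269 mm

Model the wall as resistances in series:
R_inner film = 1/(h_i·A) = 1/(21.3×5.16) = 0.009099 K/W
R_gypsum plaster = L/(kA) = 0.15/(0.214×5.16) = 0.1358 K/W
R_plywood = L/(kA) = 0.21/(0.135×5.16) = 0.3015 K/W
Sum of the known resistances R_other = 0.4464 K/W
Required total resistance R_tot = ΔT/Q_allow = 19/11.5 = 1.652 K/W
R_glass-fibre batt = R_tot − R_other = 1.206 K/W
L = R·k·A = 1.206×0.0433×5.16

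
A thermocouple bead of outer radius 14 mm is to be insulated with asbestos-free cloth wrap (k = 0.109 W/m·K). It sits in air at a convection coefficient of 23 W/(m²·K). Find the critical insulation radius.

For a sphere r_cr = 2k/h = 2×0.109/23
r_cr = 9.48 mm; since the bare radius (14 mm) is above r_cr, any added insulation will reduce heat loss.

r_cr ≈ 9.48 mm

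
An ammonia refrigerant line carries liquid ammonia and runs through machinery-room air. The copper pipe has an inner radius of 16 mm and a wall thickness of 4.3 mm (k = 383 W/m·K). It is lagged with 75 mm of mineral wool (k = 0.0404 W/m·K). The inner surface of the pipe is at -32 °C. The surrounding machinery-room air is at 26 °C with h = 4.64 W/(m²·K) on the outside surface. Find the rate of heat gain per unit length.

q′ ≈ 8.99 W/m

Treating each annulus and film as a series resistance:
R_copper pipe wall = ln(20.3/16)/(2π×383×1) = 9.891×10^-5 K/W
R_mineral wool = ln(95.3/20.3)/(2π×0.0404×1) = 6.092 K/W
R_outer film = 1/(h_o·2πr_oL) = 1/(4.64×2π×0.0953×1) = 0.3599 K/W
R_total = 6.452 K/W
Q = ΔT/R_total = 58/6.452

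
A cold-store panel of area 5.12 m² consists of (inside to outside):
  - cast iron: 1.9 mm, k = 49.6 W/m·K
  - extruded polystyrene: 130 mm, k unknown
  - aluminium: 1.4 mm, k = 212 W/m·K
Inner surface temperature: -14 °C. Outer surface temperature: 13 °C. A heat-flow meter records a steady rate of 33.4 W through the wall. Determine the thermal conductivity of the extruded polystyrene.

Using the resistance-network approach (series):
R_cast iron = L/(kA) = 0.0019/(49.6×5.12) = 7.482×10^-6 K/W
R_aluminium = L/(kA) = 0.0014/(212×5.12) = 1.29×10^-6 K/W
Sum of known resistances R_other = 8.772×10^-6 K/W
Total R = ΔT/Q = 27/33.4 = 0.8084 K/W
R_extruded polystyrene = R_total − R_other = 0.8084 K/W
k = L/(R·A) = 0.13/(0.8084×5.12)

k ≈ 0.0314 W/(m·K)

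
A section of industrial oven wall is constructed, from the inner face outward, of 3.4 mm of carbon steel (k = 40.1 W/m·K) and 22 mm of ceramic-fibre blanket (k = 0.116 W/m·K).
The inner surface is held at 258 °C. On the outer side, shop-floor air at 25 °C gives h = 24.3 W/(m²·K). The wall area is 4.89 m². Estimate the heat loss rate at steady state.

Q ≈ 4930 W

Series thermal resistances:
R_carbon steel = L/(kA) = 0.0034/(40.1×4.89) = 1.734×10^-5 K/W
R_ceramic-fibre blanket = L/(kA) = 0.022/(0.116×4.89) = 0.03878 K/W
R_outer film = 1/(h_o·A) = 1/(24.3×4.89) = 0.008416 K/W
R_total = 0.04722 K/W
Q = ΔT / R_total = 233 / 0.04722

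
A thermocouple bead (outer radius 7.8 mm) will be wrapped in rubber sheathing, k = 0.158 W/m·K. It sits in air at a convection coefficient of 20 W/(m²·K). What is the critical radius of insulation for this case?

For a sphere r_cr = 2k/h = 2×0.158/20
r_cr = 15.8 mm; since the bare radius (7.8 mm) is below r_cr, adding a thin layer of insulation will *increase* heat loss.

r_cr ≈ 15.8 mm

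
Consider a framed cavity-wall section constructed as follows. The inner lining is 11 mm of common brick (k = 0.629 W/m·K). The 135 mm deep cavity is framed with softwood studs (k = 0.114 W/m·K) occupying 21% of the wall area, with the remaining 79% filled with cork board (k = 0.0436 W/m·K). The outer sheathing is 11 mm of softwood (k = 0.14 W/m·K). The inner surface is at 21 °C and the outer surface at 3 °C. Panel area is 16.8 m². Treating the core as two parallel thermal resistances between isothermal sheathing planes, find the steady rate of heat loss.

Q ≈ 126 W

Sheathing layers in series; stud and cavity paths in parallel between them.
R_inner = 0.011/(0.629×16.8) = 0.001041 K/W
R_stud  = 0.135/(0.114×0.21×16.8) = 0.3357 K/W
R_cav   = 0.135/(0.0436×0.79×16.8) = 0.2333 K/W
1/R_core = 1/R_stud + 1/R_cav → R_core = 0.1376 K/W
R_outer = 0.011/(0.14×16.8) = 0.004677 K/W
R_total = 0.1434 K/W
Q = ΔT/R_total = 18/0.1434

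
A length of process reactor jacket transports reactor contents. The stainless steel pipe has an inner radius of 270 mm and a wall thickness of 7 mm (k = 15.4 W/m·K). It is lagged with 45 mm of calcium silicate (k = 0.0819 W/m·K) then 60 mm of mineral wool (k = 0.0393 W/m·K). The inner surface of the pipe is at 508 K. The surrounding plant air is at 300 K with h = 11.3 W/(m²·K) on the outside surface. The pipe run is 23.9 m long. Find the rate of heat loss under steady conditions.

For a radial system each layer contributes R = ln(r_out/r_in)/(2πkL); films add R = 1/(hA).
R_stainless steel pipe wall = ln(277/270)/(2π×15.4×23.9) = 1.107×10^-5 K/W
R_calcium silicate = ln(322/277)/(2π×0.0819×23.9) = 0.01224 K/W
R_mineral wool = ln(382/322)/(2π×0.0393×23.9) = 0.02895 K/W
R_outer film = 1/(h_o·2πr_oL) = 1/(11.3×2π×0.382×23.9) = 0.001543 K/W
R_total = 0.04275 K/W
Q = ΔT/R_total = 208/0.04275

Q ≈ 4870 W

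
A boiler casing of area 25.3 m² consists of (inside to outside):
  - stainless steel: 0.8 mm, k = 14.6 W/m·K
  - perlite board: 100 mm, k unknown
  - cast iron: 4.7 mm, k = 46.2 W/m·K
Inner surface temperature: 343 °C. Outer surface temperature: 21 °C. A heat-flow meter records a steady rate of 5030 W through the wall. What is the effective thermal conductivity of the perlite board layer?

k ≈ 0.0617 W/(m·K)

Model the wall as resistances in series:
R_stainless steel = L/(kA) = 0.0008/(14.6×25.3) = 2.166×10^-6 K/W
R_cast iron = L/(kA) = 0.0047/(46.2×25.3) = 4.021×10^-6 K/W
Sum of known resistances R_other = 6.187×10^-6 K/W
Total R = ΔT/Q = 322/5030 = 0.06402 K/W
R_perlite board = R_total − R_other = 0.06401 K/W
k = L/(R·A) = 0.1/(0.06401×25.3)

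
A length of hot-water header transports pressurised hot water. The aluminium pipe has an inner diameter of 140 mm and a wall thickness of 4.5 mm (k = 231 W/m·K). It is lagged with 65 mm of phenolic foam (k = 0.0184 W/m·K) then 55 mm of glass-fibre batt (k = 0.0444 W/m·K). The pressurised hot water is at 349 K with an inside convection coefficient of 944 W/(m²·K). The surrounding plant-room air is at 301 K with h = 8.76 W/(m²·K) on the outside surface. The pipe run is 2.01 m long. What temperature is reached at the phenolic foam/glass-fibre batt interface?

Radial resistances (cylindrical: R_cond = ln(r_o/r_i)/(2πkL), R_conv = 1/(h·2πrL)):
R_inner film = 1/(h_i·2πr₁L) = 1/(944×2π×0.07×2.01) = 0.001198 K/W
R_aluminium pipe wall = ln(74.5/70)/(2π×231×2.01) = 2.136×10^-5 K/W
R_phenolic foam = ln(139.5/74.5)/(2π×0.0184×2.01) = 2.699 K/W
R_glass-fibre batt = ln(194.5/139.5)/(2π×0.0444×2.01) = 0.5927 K/W
R_outer film = 1/(h_o·2πr_oL) = 1/(8.76×2π×0.1945×2.01) = 0.04647 K/W
R_total = 3.34 K/W
Q = ΔT/R_total = 48/3.34
Q = 14.4 W
T_interface = T_inner − Q·ΣR(inner→interface) = 349 − 14.4×2.701

T ≈ 310 K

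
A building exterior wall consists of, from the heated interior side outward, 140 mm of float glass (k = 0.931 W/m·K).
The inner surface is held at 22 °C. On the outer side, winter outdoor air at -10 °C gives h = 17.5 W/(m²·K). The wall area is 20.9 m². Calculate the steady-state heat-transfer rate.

Treating each layer as a thermal resistance in series:
R_float glass = L/(kA) = 0.14/(0.931×20.9) = 0.007195 K/W
R_outer film = 1/(h_o·A) = 1/(17.5×20.9) = 0.002734 K/W
R_total = 0.009929 K/W
Q = ΔT / R_total = 32 / 0.009929

Q ≈ 3220 W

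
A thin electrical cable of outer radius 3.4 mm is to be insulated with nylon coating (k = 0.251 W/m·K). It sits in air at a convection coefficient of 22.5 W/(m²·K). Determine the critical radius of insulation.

r_cr ≈ 11.2 mm

For a cylinder r_cr = k/h = 0.251/22.5
r_cr = 11.2 mm; since the bare radius (3.4 mm) is below r_cr, adding a thin layer of insulation will *increase* heat loss.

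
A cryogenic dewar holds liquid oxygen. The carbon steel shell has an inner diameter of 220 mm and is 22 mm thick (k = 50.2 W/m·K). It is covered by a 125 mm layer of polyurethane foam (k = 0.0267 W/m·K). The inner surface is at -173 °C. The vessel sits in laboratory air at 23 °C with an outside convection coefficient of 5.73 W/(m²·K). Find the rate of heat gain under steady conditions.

Q ≈ 17.5 W

Spherical conduction: R = (1/r_in − 1/r_out)/(4πk) per layer; series-sum.
R_carbon steel shell = (1/0.11 − 1/0.132)/(4π×50.2) = 0.002402 K/W
R_polyurethane foam = (1/0.132 − 1/0.257)/(4π×0.0267) = 10.98 K/W
R_outer film = 1/(h·4πr_o²) = 1/(5.73×4π×0.257²) = 0.2103 K/W
R_total = 11.19 K/W
Q = ΔT/R_total = 196/11.19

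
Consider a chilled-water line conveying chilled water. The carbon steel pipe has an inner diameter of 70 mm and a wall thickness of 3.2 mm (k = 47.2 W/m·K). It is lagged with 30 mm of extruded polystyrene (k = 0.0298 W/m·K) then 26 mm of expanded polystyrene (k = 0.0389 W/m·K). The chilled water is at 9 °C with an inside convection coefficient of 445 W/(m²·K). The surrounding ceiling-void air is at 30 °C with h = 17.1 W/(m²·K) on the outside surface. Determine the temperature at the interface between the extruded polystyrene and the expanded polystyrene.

T ≈ 23.4 °C

For a radial system each layer contributes R = ln(r_out/r_in)/(2πkL); films add R = 1/(hA).
R_inner film = 1/(h_i·2πr₁L) = 1/(445×2π×0.035×1) = 0.01022 K/W
R_carbon steel pipe wall = ln(38.2/35)/(2π×47.2×1) = 2.95×10^-4 K/W
R_extruded polystyrene = ln(68.2/38.2)/(2π×0.0298×1) = 3.096 K/W
R_expanded polystyrene = ln(94.2/68.2)/(2π×0.0389×1) = 1.321 K/W
R_outer film = 1/(h_o·2πr_oL) = 1/(17.1×2π×0.0942×1) = 0.0988 K/W
R_total = 4.526 K/W
Q = ΔT/R_total = 21/4.526
Q = 4.64 W/m
T_interface = T_inner + Q·ΣR(inner→interface) = 9 + 4.64×3.106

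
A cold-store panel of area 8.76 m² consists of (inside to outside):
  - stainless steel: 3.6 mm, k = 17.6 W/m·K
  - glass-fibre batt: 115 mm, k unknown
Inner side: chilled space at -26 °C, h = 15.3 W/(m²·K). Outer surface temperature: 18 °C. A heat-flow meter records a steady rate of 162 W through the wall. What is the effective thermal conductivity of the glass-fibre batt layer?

k ≈ 0.0497 W/(m·K)

Using the resistance-network approach (series):
R_inner film = 1/(h_i·A) = 1/(15.3×8.76) = 0.007461 K/W
R_stainless steel = L/(kA) = 0.0036/(17.6×8.76) = 2.335×10^-5 K/W
Sum of known resistances R_other = 0.007484 K/W
Total R = ΔT/Q = 44/162 = 0.2716 K/W
R_glass-fibre batt = R_total − R_other = 0.2641 K/W
k = L/(R·A) = 0.115/(0.2641×8.76)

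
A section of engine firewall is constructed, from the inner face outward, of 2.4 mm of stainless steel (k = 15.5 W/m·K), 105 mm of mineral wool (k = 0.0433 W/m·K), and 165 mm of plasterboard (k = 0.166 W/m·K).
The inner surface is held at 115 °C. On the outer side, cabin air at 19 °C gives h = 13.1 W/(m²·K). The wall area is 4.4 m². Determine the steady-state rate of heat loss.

Treating each layer as a thermal resistance in series:
R_stainless steel = L/(kA) = 0.0024/(15.5×4.4) = 3.519×10^-5 K/W
R_mineral wool = L/(kA) = 0.105/(0.0433×4.4) = 0.5511 K/W
R_plasterboard = L/(kA) = 0.165/(0.166×4.4) = 0.2259 K/W
R_outer film = 1/(h_o·A) = 1/(13.1×4.4) = 0.01735 K/W
R_total = 0.7944 K/W
Q = ΔT / R_total = 96 / 0.7944

Q ≈ 121 W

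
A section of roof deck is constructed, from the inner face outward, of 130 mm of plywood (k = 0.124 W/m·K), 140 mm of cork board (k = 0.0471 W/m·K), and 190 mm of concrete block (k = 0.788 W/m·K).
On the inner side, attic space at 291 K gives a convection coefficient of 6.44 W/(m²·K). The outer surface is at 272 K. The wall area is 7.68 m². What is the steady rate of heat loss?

Treating each layer as a thermal resistance in series:
R_inner film = 1/(h_i·A) = 1/(6.44×7.68) = 0.02022 K/W
R_plywood = L/(kA) = 0.13/(0.124×7.68) = 0.1365 K/W
R_cork board = L/(kA) = 0.14/(0.0471×7.68) = 0.387 K/W
R_concrete block = L/(kA) = 0.19/(0.788×7.68) = 0.0314 K/W
R_total = 0.5752 K/W
Q = ΔT / R_total = 19 / 0.5752

Q ≈ 33 W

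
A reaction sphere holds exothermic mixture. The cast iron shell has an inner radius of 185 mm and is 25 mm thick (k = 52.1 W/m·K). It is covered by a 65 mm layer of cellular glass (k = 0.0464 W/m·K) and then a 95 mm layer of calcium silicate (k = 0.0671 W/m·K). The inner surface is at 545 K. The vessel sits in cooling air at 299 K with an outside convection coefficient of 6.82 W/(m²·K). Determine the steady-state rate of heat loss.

Radial (spherical) resistances in series:
R_cast iron shell = (1/0.185 − 1/0.21)/(4π×52.1) = 9.829×10^-4 K/W
R_cellular glass = (1/0.21 − 1/0.275)/(4π×0.0464) = 1.93 K/W
R_calcium silicate = (1/0.275 − 1/0.37)/(4π×0.0671) = 1.107 K/W
R_outer film = 1/(h·4πr_o²) = 1/(6.82×4π×0.37²) = 0.08523 K/W
R_total = 3.124 K/W
Q = ΔT/R_total = 246/3.124

Q ≈ 78.7 W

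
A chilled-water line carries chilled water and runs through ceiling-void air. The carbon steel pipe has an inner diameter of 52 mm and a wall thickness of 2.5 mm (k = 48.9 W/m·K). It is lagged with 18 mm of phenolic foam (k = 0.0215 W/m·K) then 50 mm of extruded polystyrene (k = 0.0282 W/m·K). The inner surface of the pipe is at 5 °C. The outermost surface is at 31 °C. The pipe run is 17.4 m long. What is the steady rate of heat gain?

Q ≈ 58.4 W

Treating each annulus and film as a series resistance:
R_carbon steel pipe wall = ln(28.5/26)/(2π×48.9×17.4) = 1.717×10^-5 K/W
R_phenolic foam = ln(46.5/28.5)/(2π×0.0215×17.4) = 0.2083 K/W
R_extruded polystyrene = ln(96.5/46.5)/(2π×0.0282×17.4) = 0.2368 K/W
R_total = 0.4451 K/W
Q = ΔT/R_total = 26/0.4451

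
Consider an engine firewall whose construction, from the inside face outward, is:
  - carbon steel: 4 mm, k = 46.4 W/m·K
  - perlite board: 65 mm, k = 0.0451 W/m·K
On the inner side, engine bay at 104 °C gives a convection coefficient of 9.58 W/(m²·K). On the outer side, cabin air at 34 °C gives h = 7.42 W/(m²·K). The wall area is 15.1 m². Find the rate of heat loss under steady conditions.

Series thermal resistances:
R_inner film = 1/(h_i·A) = 1/(9.58×15.1) = 0.006913 K/W
R_carbon steel = L/(kA) = 0.004/(46.4×15.1) = 5.709×10^-6 K/W
R_perlite board = L/(kA) = 0.065/(0.0451×15.1) = 0.09545 K/W
R_outer film = 1/(h_o·A) = 1/(7.42×15.1) = 0.008925 K/W
R_total = 0.1113 K/W
Q = ΔT / R_total = 70 / 0.1113

Q ≈ 629 W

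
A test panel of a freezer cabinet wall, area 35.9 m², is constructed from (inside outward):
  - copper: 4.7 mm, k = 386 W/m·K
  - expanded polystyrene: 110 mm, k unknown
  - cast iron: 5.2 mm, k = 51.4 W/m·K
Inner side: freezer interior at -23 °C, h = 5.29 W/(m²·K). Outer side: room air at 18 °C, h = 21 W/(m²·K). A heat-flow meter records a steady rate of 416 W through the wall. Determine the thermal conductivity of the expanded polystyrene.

k ≈ 0.0333 W/(m·K)

Series thermal resistances:
R_inner film = 1/(h_i·A) = 1/(5.29×35.9) = 0.005266 K/W
R_copper = L/(kA) = 0.0047/(386×35.9) = 3.392×10^-7 K/W
R_cast iron = L/(kA) = 0.0052/(51.4×35.9) = 2.818×10^-6 K/W
R_outer film = 1/(h_o·A) = 1/(21×35.9) = 0.001326 K/W
Sum of known resistances R_other = 0.006595 K/W
Total R = ΔT/Q = 41/416 = 0.09856 K/W
R_expanded polystyrene = R_total − R_other = 0.09196 K/W
k = L/(R·A) = 0.11/(0.09196×35.9)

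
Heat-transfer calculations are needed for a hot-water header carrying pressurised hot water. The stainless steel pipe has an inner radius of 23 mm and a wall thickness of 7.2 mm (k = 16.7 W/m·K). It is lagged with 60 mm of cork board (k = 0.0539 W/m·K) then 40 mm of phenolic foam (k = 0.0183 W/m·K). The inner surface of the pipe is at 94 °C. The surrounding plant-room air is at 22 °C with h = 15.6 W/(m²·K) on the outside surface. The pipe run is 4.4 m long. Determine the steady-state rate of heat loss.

Q ≈ 48.7 W

Cylindrical conduction, so R = ln(r₂/r₁)/(2πkL) per layer, in series:
R_stainless steel pipe wall = ln(30.2/23)/(2π×16.7×4.4) = 5.899×10^-4 K/W
R_cork board = ln(90.2/30.2)/(2π×0.0539×4.4) = 0.7343 K/W
R_phenolic foam = ln(130.2/90.2)/(2π×0.0183×4.4) = 0.7255 K/W
R_outer film = 1/(h_o·2πr_oL) = 1/(15.6×2π×0.1302×4.4) = 0.01781 K/W
R_total = 1.478 K/W
Q = ΔT/R_total = 72/1.478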